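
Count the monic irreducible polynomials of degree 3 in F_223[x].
There are 3696448 monic irreducible polynomials of degree 3 over F_223

Each element of F_{223^3} that lies in no proper subfield is a root of exactly one monic irreducible of degree 3 over F_223, and each such polynomial has 3 distinct roots in F_{223^3}. By Möbius inversion the count is N_223(3) = (1/3) Σ_{d|3} μ(3/d) · 223^d = (1/3)(μ(3)·223^1 + μ(1)·223^3) = 11089344/3 = 3696448.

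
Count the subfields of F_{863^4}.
F_{863^4} has 3 subfields

The subfields of F_{p^n} are exactly the fields F_{p^d} for d | n (each is the fixed field of the unique index-d subgroup of Gal(F_{p^n}/F_p) ≅ Z/nZ). The divisors of n = 4 are {1, 2, 4}, giving 3 subfields: F_{863^1}, F_{863^2}, F_{863^4}.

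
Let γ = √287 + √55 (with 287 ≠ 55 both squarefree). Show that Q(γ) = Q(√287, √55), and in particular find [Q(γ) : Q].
[Q(γ) : Q] = 4 (equivalently, Q(γ) = Q(√287, √55))

Obviously Q(γ) ⊆ Q(√287, √55), and [Q(√287, √55):Q] = 4 (since 287, 55 are distinct squarefree integers > 1 with 15785 not a perfect square). To show equality we compute the minimal polynomial of γ. From γ = √287 + √55: γ^2 = 287 + 2√(15785) + 55 = 342 + 2√(15785), so γ^2 - 342 = 2√(15785); squaring, (γ^2 - 342)^2 = 4·15785, i.e. γ^4 - 684γ^2 + 116964 - 63140 = 0, i.e. γ^4 - 684γ^2 + 53824 = 0. So γ is a root of x^4 - 684x^2 + 53824. This polynomial is irreducible over Q: it has no rational root (each ±√287 ± √55 is irrational), and any factorization into two quadratics over Q would force √(15785) ∈ Q (pairing opposite roots) or √287, √55 ∈ Q (other pairings), all impossible. Hence [Q(γ):Q] = 4 = [Q(√287, √55):Q], so Q(γ) = Q(√287, √55).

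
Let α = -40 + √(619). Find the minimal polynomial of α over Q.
m_α(x) = x^2 + 80x + 981

From α + 40 = √(619), squaring gives (α + 40)^2 = 619, i.e. α^2 + 80α + 1600 = 619, so α^2 + 80α + 981 = 0. The discriminant of x^2 + 80x + 981 is (80)^2 - 4·(981) = 6400 - 3924 = 2476, and 4·(619) is not a perfect square in Q since 619 is squarefree and ≠ 1. Hence x^2 + 80x + 981 is irreducible over Q and is the minimal polynomial of α.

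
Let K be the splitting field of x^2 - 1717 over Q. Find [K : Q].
[K : Q] = 2

f(x) = x^2 - 1717 factors as (x - √1717)(x + √1717). The splitting field is K = Q(√1717). Since 1717 is squarefree and > 1, it is not a perfect square, so x^2 - 1717 is irreducible over Q and [Q(√1717) : Q] = 2. Hence [K : Q] = 2.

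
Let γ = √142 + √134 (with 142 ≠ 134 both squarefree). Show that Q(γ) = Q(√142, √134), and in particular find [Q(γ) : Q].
[Q(γ) : Q] = 4 (equivalently, Q(γ) = Q(√142, √134))

Obviously Q(γ) ⊆ Q(√142, √134), and [Q(√142, √134):Q] = 4 (since 142, 134 are distinct squarefree integers > 1 with 19028 not a perfect square). To show equality we compute the minimal polynomial of γ. From γ = √142 + √134: γ^2 = 142 + 2√(19028) + 134 = 276 + 2√(19028), so γ^2 - 276 = 2√(19028); squaring, (γ^2 - 276)^2 = 4·19028, i.e. γ^4 - 552γ^2 + 76176 - 76112 = 0, i.e. γ^4 - 552γ^2 + 64 = 0. So γ is a root of x^4 - 552x^2 + 64. This polynomial is irreducible over Q: it has no rational root (each ±√142 ± √134 is irrational), and any factorization into two quadratics over Q would force √(19028) ∈ Q (pairing opposite roots) or √142, √134 ∈ Q (other pairings), all impossible. Hence [Q(γ):Q] = 4 = [Q(√142, √134):Q], so Q(γ) = Q(√142, √134).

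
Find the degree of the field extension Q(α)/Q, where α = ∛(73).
[Q(α):Q] = 3

The minimal polynomial of α is x^3 - 73, irreducible over Q since 73 is not a perfect cube (so x^3 - 73 has no rational root). Hence [Q(α):Q] = deg(m_α) = 3.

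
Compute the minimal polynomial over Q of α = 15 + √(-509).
m_α(x) = x^2 - 30x + 734

From α - 15 = √(-509), squaring gives (α - 15)^2 = -509, i.e. α^2 - 30α + 225 = -509, so α^2 - 30α + 734 = 0. The discriminant of x^2 - 30x + 734 is (-30)^2 - 4·(734) = 900 - 2936 = -2036, and 4·(-509) is not a perfect square in Q since -509 is squarefree and ≠ 1. Hence x^2 - 30x + 734 is irreducible over Q and is the minimal polynomial of α.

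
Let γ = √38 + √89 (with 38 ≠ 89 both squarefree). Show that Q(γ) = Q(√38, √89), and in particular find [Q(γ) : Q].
[Q(γ) : Q] = 4 (equivalently, Q(γ) = Q(√38, √89))

Obviously Q(γ) ⊆ Q(√38, √89), and [Q(√38, √89):Q] = 4 (since 38, 89 are distinct squarefree integers > 1 with 3382 not a perfect square). To show equality we compute the minimal polynomial of γ. From γ = √38 + √89: γ^2 = 38 + 2√(3382) + 89 = 127 + 2√(3382), so γ^2 - 127 = 2√(3382); squaring, (γ^2 - 127)^2 = 4·3382, i.e. γ^4 - 254γ^2 + 16129 - 13528 = 0, i.e. γ^4 - 254γ^2 + 2601 = 0. So γ is a root of x^4 - 254x^2 + 2601. This polynomial is irreducible over Q: it has no rational root (each ±√38 ± √89 is irrational), and any factorization into two quadratics over Q would force √(3382) ∈ Q (pairing opposite roots) or √38, √89 ∈ Q (other pairings), all impossible. Hence [Q(γ):Q] = 4 = [Q(√38, √89):Q], so Q(γ) = Q(√38, √89).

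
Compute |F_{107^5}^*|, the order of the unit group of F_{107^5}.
|F_{107^5}^*| = 14025517306

F_{107^5} has 107^5 = 14025517307 elements; its multiplicative group consists of all nonzero elements, so |F_{107^5}^*| = 14025517307 - 1 = 14025517306. (It is cyclic since any finite subgroup of the multiplicative group of a field is cyclic.)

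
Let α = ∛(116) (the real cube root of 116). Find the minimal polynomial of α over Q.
m_α(x) = x^3 - 116

α satisfies α^3 = 116, so x^3 - 116 annihilates α. By the rational root test, a rational root p/q (in lowest terms) of x^3 - 116 would satisfy p^3 = 116 q^3, forcing q = 1 and p^3 = 116; but 116 is not a perfect cube, contradiction. A monic cubic over Q with no rational root is irreducible (any nontrivial factorization would include a linear factor). Hence x^3 - 116 is the minimal polynomial of α, and in particular [Q(α):Q] = 3.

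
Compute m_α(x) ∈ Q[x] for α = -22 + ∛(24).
m_α(x) = x^3 + 66x^2 + 1452x + 10624

Set β = α + 22 = ∛(24), so β^3 = 24. Then (α + 22)^3 - 24 = 0, i.e. α is a root of g(x) = (x + 22)^3 - 24 = x^3 + 66x^2 + 1452x + 10624. Since g(x) = h(x + 22) where h(x) = x^3 - 24, and h is irreducible over Q (because 24 is not a perfect cube, so h has no rational root, and a monic cubic with no rational root is irreducible), g is also irreducible (irreducibility is preserved under the substitution x → x + 22). Hence m_α(x) = x^3 + 66x^2 + 1452x + 10624.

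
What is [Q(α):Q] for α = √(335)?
[Q(α):Q] = 2

[Q(α):Q] equals the degree of the minimal polynomial of α. Here α^2 = 335 and x^2 - 335 is irreducible (d = 335 is squarefree, ≠ 1, hence not a square), so deg(m_α) = 2. Thus [Q(α):Q] = 2.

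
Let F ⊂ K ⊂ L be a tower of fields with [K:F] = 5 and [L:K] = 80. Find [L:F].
[L:F] = 400

The tower law says that for any tower of field extensions F ⊂ K ⊂ L with finite degrees, [L:F] = [L:K] · [K:F]. Here this gives [L:F] = 80 · 5 = 400.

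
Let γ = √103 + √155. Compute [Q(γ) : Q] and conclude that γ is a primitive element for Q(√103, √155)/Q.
[Q(γ) : Q] = 4 (equivalently, Q(γ) = Q(√103, √155))

Obviously Q(γ) ⊆ Q(√103, √155), and [Q(√103, √155):Q] = 4 (since 103, 155 are distinct squarefree integers > 1 with 15965 not a perfect square). To show equality we compute the minimal polynomial of γ. From γ = √103 + √155: γ^2 = 103 + 2√(15965) + 155 = 258 + 2√(15965), so γ^2 - 258 = 2√(15965); squaring, (γ^2 - 258)^2 = 4·15965, i.e. γ^4 - 516γ^2 + 66564 - 63860 = 0, i.e. γ^4 - 516γ^2 + 2704 = 0. So γ is a root of x^4 - 516x^2 + 2704. This polynomial is irreducible over Q: it has no rational root (each ±√103 ± √155 is irrational), and any factorization into two quadratics over Q would force √(15965) ∈ Q (pairing opposite roots) or √103, √155 ∈ Q (other pairings), all impossible. Hence [Q(γ):Q] = 4 = [Q(√103, √155):Q], so Q(γ) = Q(√103, √155).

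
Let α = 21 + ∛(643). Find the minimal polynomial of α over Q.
m_α(x) = x^3 - 63x^2 + 1323x - 9904

Set β = α - 21 = ∛(643), so β^3 = 643. Then (α - 21)^3 - 643 = 0, i.e. α is a root of g(x) = (x - 21)^3 - 643 = x^3 - 63x^2 + 1323x - 9904. Since g(x) = h(x - 21) where h(x) = x^3 - 643, and h is irreducible over Q (because 643 is not a perfect cube, so h has no rational root, and a monic cubic with no rational root is irreducible), g is also irreducible (irreducibility is preserved under the substitution x → x - 21). Hence m_α(x) = x^3 - 63x^2 + 1323x - 9904.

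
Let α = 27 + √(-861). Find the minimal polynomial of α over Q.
m_α(x) = x^2 - 54x + 1590

From α - 27 = √(-861), squaring gives (α - 27)^2 = -861, i.e. α^2 - 54α + 729 = -861, so α^2 - 54α + 1590 = 0. The discriminant of x^2 - 54x + 1590 is (-54)^2 - 4·(1590) = 2916 - 6360 = -3444, and 4·(-861) is not a perfect square in Q since -861 is squarefree and ≠ 1. Hence x^2 - 54x + 1590 is irreducible over Q and is the minimal polynomial of α.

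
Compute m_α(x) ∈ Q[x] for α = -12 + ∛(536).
m_α(x) = x^3 + 36x^2 + 432x + 1192

Set β = α + 12 = ∛(536), so β^3 = 536. Then (α + 12)^3 - 536 = 0, i.e. α is a root of g(x) = (x + 12)^3 - 536 = x^3 + 36x^2 + 432x + 1192. Since g(x) = h(x + 12) where h(x) = x^3 - 536, and h is irreducible over Q (because 536 is not a perfect cube, so h has no rational root, and a monic cubic with no rational root is irreducible), g is also irreducible (irreducibility is preserved under the substitution x → x + 12). Hence m_α(x) = x^3 + 36x^2 + 432x + 1192.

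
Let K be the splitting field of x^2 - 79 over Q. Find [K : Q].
[K : Q] = 2

f(x) = x^2 - 79 factors as (x - √79)(x + √79). The splitting field is K = Q(√79). Since 79 is squarefree and > 1, it is not a perfect square, so x^2 - 79 is irreducible over Q and [Q(√79) : Q] = 2. Hence [K : Q] = 2.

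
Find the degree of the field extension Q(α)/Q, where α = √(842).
[Q(α):Q] = 2

[Q(α):Q] equals the degree of the minimal polynomial of α. Here α^2 = 842 and x^2 - 842 is irreducible (d = 842 is squarefree, ≠ 1, hence not a square), so deg(m_α) = 2. Thus [Q(α):Q] = 2.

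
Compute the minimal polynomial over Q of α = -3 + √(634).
m_α(x) = x^2 + 6x - 625

From α + 3 = √(634), squaring gives (α + 3)^2 = 634, i.e. α^2 + 6α + 9 = 634, so α^2 + 6α - 625 = 0. The discriminant of x^2 + 6x - 625 is (6)^2 - 4·(-625) = 36 + 2500 = 2536, and 4·(634) is not a perfect square in Q since 634 is squarefree and ≠ 1. Hence x^2 + 6x - 625 is irreducible over Q and is the minimal polynomial of α.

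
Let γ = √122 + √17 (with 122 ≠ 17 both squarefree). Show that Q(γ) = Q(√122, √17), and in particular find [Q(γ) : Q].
[Q(γ) : Q] = 4 (equivalently, Q(γ) = Q(√122, √17))

Obviously Q(γ) ⊆ Q(√122, √17), and [Q(√122, √17):Q] = 4 (since 122, 17 are distinct squarefree integers > 1 with 2074 not a perfect square). To show equality we compute the minimal polynomial of γ. From γ = √122 + √17: γ^2 = 122 + 2√(2074) + 17 = 139 + 2√(2074), so γ^2 - 139 = 2√(2074); squaring, (γ^2 - 139)^2 = 4·2074, i.e. γ^4 - 278γ^2 + 19321 - 8296 = 0, i.e. γ^4 - 278γ^2 + 11025 = 0. So γ is a root of x^4 - 278x^2 + 11025. This polynomial is irreducible over Q: it has no rational root (each ±√122 ± √17 is irrational), and any factorization into two quadratics over Q would force √(2074) ∈ Q (pairing opposite roots) or √122, √17 ∈ Q (other pairings), all impossible. Hence [Q(γ):Q] = 4 = [Q(√122, √17):Q], so Q(γ) = Q(√122, √17).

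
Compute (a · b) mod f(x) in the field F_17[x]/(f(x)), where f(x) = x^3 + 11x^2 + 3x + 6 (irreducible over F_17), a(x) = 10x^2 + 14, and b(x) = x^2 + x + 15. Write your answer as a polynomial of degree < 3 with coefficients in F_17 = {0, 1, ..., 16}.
a · b ≡ 10x^2 + 16x + 11 (mod f(x))

Multiply in F_17[x]: a(x)·b(x) = (10x^2 + 14)·(x^2 + x + 15) = 10x^4 + 10x^3 + 11x^2 + 14x + 6. This has degree ≥ 3, so divide by f(x) over F_17: 10x^4 + 10x^3 + 11x^2 + 14x + 6 = (10x + 2)·(x^3 + 11x^2 + 3x + 6) + (10x^2 + 16x + 11). Hence a·b ≡ 10x^2 + 16x + 11 (mod f). (F_17[x]/(f) is a field with 17^3 = 4913 elements since f is irreducible of degree 3.)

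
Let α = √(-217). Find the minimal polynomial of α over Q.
m_α(x) = x^2 + 217

α satisfies α^2 + 217 = 0, so x^2 + 217 annihilates α. Since d = -217 is squarefree and ≠ 1, it is not a perfect square in Q, so x^2 + 217 has no rational root and is therefore irreducible over Q (a degree-2 polynomial over a field is irreducible iff it has no root). Hence m_α(x) = x^2 + 217.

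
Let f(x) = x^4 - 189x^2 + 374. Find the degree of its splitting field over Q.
[K : Q] = 4

Solving the quadratic in x^2: x^2 = (189 ± √(189^2 - 4·374))/2 = (189 ± √34225)/2 = (189 ± 185)/2, giving x^2 = 2 or x^2 = 187. So f(x) = (x^2 - 2)(x^2 - 187) and the roots of f are ±√2, ±√187. Hence the splitting field is K = Q(√2, √187). Since 2 and 187 are distinct squarefree integers > 1, their product 374 is not a perfect square, so √187 ∉ Q(√2). By the tower law [K:Q] = [Q(√2,√187):Q(√2)] · [Q(√2):Q] = 2 · 2 = 4.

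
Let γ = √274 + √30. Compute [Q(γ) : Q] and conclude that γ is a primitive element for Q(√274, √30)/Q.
[Q(γ) : Q] = 4 (equivalently, Q(γ) = Q(√274, √30))

Obviously Q(γ) ⊆ Q(√274, √30), and [Q(√274, √30):Q] = 4 (since 274, 30 are distinct squarefree integers > 1 with 8220 not a perfect square). To show equality we compute the minimal polynomial of γ. From γ = √274 + √30: γ^2 = 274 + 2√(8220) + 30 = 304 + 2√(8220), so γ^2 - 304 = 2√(8220); squaring, (γ^2 - 304)^2 = 4·8220, i.e. γ^4 - 608γ^2 + 92416 - 32880 = 0, i.e. γ^4 - 608γ^2 + 59536 = 0. So γ is a root of x^4 - 608x^2 + 59536. This polynomial is irreducible over Q: it has no rational root (each ±√274 ± √30 is irrational), and any factorization into two quadratics over Q would force √(8220) ∈ Q (pairing opposite roots) or √274, √30 ∈ Q (other pairings), all impossible. Hence [Q(γ):Q] = 4 = [Q(√274, √30):Q], so Q(γ) = Q(√274, √30).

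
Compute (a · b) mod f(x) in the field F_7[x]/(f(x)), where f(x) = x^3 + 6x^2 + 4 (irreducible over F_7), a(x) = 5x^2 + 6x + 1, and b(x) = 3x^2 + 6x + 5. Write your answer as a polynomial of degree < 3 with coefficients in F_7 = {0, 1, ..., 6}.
a · b ≡ x^2 + 4x + 5 (mod f(x))

Multiply in F_7[x]: a(x)·b(x) = (5x^2 + 6x + 1)·(3x^2 + 6x + 5) = x^4 + 6x^3 + x^2 + x + 5. This has degree ≥ 3, so divide by f(x) over F_7: x^4 + 6x^3 + x^2 + x + 5 = (x)·(x^3 + 6x^2 + 4) + (x^2 + 4x + 5). Hence a·b ≡ x^2 + 4x + 5 (mod f). (F_7[x]/(f) is a field with 7^3 = 343 elements since f is irreducible of degree 3.)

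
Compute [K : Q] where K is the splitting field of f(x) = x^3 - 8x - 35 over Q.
[K : Q] = 6

By the rational root test, any rational root of the monic integer polynomial f(x) = x^3 - 8x - 35 must be an integer dividing the constant term -35, i.e. one of ±{1, 5, 7, 35}. Evaluating: f(1) = -42, f(-1) = -28, f(5) = 50, f(-5) = -120, f(7) = 252, f(-7) = -322, f(35) = 42560, f(-35) = -42630; none is 0, so f has no rational root and is therefore irreducible over Q (a cubic with no linear factor over a field is irreducible). For an irreducible cubic, the Galois group is A_3 or S_3 according as the discriminant disc(f) = -4a^3 - 27b^2 = -4·(-8)^3 - 27·(-35)^2 = -31027 is or is not a square in Q. Here disc(f) = -31027 is not a perfect square in Q, so the Galois group of f over Q is not contained in A_3 and must be all of S_3. The splitting field has degree |S_3| = 6 over Q, so [K : Q] = 6.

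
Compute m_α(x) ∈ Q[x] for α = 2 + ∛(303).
m_α(x) = x^3 - 6x^2 + 12x - 311

Set β = α - 2 = ∛(303), so β^3 = 303. Then (α - 2)^3 - 303 = 0, i.e. α is a root of g(x) = (x - 2)^3 - 303 = x^3 - 6x^2 + 12x - 311. Since g(x) = h(x - 2) where h(x) = x^3 - 303, and h is irreducible over Q (because 303 is not a perfect cube, so h has no rational root, and a monic cubic with no rational root is irreducible), g is also irreducible (irreducibility is preserved under the substitution x → x - 2). Hence m_α(x) = x^3 - 6x^2 + 12x - 311.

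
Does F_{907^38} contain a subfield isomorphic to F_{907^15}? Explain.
No: F_{907^15} is not a subfield of F_{907^38}

F_{p^m} embeds in F_{p^n} iff m | n. Here 15 ∤ 38 (since 38 = 2·15 + 8 with remainder 8 ≠ 0), so F_{907^15} is not a subfield of F_{907^38}. Equivalently: if it were, the tower law would give 15 = [F_{907^15}:F_907] dividing [F_{907^38}:F_907] = 38, contradiction.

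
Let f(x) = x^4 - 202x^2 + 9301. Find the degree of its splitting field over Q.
[K : Q] = 4

Solving the quadratic in x^2: x^2 = (202 ± √(202^2 - 4·9301))/2 = (202 ± √3600)/2 = (202 ± 60)/2, giving x^2 = 131 or x^2 = 71. So f(x) = (x^2 - 131)(x^2 - 71) and the roots of f are ±√131, ±√71. Hence the splitting field is K = Q(√131, √71). Since 131 and 71 are distinct squarefree integers > 1, their product 9301 is not a perfect square, so √71 ∉ Q(√131). By the tower law [K:Q] = [Q(√131,√71):Q(√131)] · [Q(√131):Q] = 2 · 2 = 4.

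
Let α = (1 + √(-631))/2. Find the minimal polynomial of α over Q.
m_α(x) = x^2 - x + 158

From 2α - 1 = √(-631), squaring gives (2α - 1)^2 = -631, i.e. 4α^2 - 4α + 1 = -631, so α^2 - α + (1 + 631)/4 = 0. Since -631 ≡ 1 (mod 4), (1 + 631)/4 = 158 ∈ Z. The polynomial x^2 - x + 158 has discriminant 1 - 4·(158) = -631, which is not a perfect square in Q (d = -631 is squarefree and ≠ 1), so x^2 - x + 158 is irreducible over Q. It is the minimal polynomial of α.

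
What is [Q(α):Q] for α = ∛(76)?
[Q(α):Q] = 3

The minimal polynomial of α is x^3 - 76, irreducible over Q since 76 is not a perfect cube (so x^3 - 76 has no rational root). Hence [Q(α):Q] = deg(m_α) = 3.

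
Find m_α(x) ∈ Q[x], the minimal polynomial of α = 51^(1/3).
m_α(x) = x^3 - 51

α satisfies α^3 = 51, so x^3 - 51 annihilates α. By the rational root test, a rational root p/q (in lowest terms) of x^3 - 51 would satisfy p^3 = 51 q^3, forcing q = 1 and p^3 = 51; but 51 is not a perfect cube, contradiction. A monic cubic over Q with no rational root is irreducible (any nontrivial factorization would include a linear factor). Hence x^3 - 51 is the minimal polynomial of α, and in particular [Q(α):Q] = 3.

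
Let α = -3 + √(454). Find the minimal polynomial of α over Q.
m_α(x) = x^2 + 6x - 445

From α + 3 = √(454), squaring gives (α + 3)^2 = 454, i.e. α^2 + 6α + 9 = 454, so α^2 + 6α - 445 = 0. The discriminant of x^2 + 6x - 445 is (6)^2 - 4·(-445) = 36 + 1780 = 1816, and 4·(454) is not a perfect square in Q since 454 is squarefree and ≠ 1. Hence x^2 + 6x - 445 is irreducible over Q and is the minimal polynomial of α.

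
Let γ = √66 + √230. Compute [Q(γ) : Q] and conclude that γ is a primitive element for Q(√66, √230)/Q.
[Q(γ) : Q] = 4 (equivalently, Q(γ) = Q(√66, √230))

Obviously Q(γ) ⊆ Q(√66, √230), and [Q(√66, √230):Q] = 4 (since 66, 230 are distinct squarefree integers > 1 with 15180 not a perfect square). To show equality we compute the minimal polynomial of γ. From γ = √66 + √230: γ^2 = 66 + 2√(15180) + 230 = 296 + 2√(15180), so γ^2 - 296 = 2√(15180); squaring, (γ^2 - 296)^2 = 4·15180, i.e. γ^4 - 592γ^2 + 87616 - 60720 = 0, i.e. γ^4 - 592γ^2 + 26896 = 0. So γ is a root of x^4 - 592x^2 + 26896. This polynomial is irreducible over Q: it has no rational root (each ±√66 ± √230 is irrational), and any factorization into two quadratics over Q would force √(15180) ∈ Q (pairing opposite roots) or √66, √230 ∈ Q (other pairings), all impossible. Hence [Q(γ):Q] = 4 = [Q(√66, √230):Q], so Q(γ) = Q(√66, √230).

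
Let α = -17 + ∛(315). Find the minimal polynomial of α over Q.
m_α(x) = x^3 + 51x^2 + 867x + 4598

Set β = α + 17 = ∛(315), so β^3 = 315. Then (α + 17)^3 - 315 = 0, i.e. α is a root of g(x) = (x + 17)^3 - 315 = x^3 + 51x^2 + 867x + 4598. Since g(x) = h(x + 17) where h(x) = x^3 - 315, and h is irreducible over Q (because 315 is not a perfect cube, so h has no rational root, and a monic cubic with no rational root is irreducible), g is also irreducible (irreducibility is preserved under the substitution x → x + 17). Hence m_α(x) = x^3 + 51x^2 + 867x + 4598.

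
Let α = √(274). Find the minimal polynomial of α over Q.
m_α(x) = x^2 - 274

α satisfies α^2 - 274 = 0, so x^2 - 274 annihilates α. Since d = 274 is squarefree and ≠ 1, it is not a perfect square in Q, so x^2 - 274 has no rational root and is therefore irreducible over Q (a degree-2 polynomial over a field is irreducible iff it has no root). Hence m_α(x) = x^2 - 274.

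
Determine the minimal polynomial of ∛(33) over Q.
m_α(x) = x^3 - 33

α satisfies α^3 = 33, so x^3 - 33 annihilates α. By the rational root test, a rational root p/q (in lowest terms) of x^3 - 33 would satisfy p^3 = 33 q^3, forcing q = 1 and p^3 = 33; but 33 is not a perfect cube, contradiction. A monic cubic over Q with no rational root is irreducible (any nontrivial factorization would include a linear factor). Hence x^3 - 33 is the minimal polynomial of α, and in particular [Q(α):Q] = 3.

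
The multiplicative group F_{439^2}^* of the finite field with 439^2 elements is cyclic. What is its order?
|F_{439^2}^*| = 192720

F_{439^2} has 439^2 = 192721 elements; its multiplicative group consists of all nonzero elements, so |F_{439^2}^*| = 192721 - 1 = 192720. (It is cyclic since any finite subgroup of the multiplicative group of a field is cyclic.)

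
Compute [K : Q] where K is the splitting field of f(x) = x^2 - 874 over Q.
[K : Q] = 2

f(x) = x^2 - 874 factors as (x - √874)(x + √874). The splitting field is K = Q(√874). Since 874 is squarefree and > 1, it is not a perfect square, so x^2 - 874 is irreducible over Q and [Q(√874) : Q] = 2. Hence [K : Q] = 2.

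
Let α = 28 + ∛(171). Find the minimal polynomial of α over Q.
m_α(x) = x^3 - 84x^2 + 2352x - 22123

Set β = α - 28 = ∛(171), so β^3 = 171. Then (α - 28)^3 - 171 = 0, i.e. α is a root of g(x) = (x - 28)^3 - 171 = x^3 - 84x^2 + 2352x - 22123. Since g(x) = h(x - 28) where h(x) = x^3 - 171, and h is irreducible over Q (because 171 is not a perfect cube, so h has no rational root, and a monic cubic with no rational root is irreducible), g is also irreducible (irreducibility is preserved under the substitution x → x - 28). Hence m_α(x) = x^3 - 84x^2 + 2352x - 22123.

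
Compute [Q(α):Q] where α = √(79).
[Q(α):Q] = 2

[Q(α):Q] equals the degree of the minimal polynomial of α. Here α^2 = 79 and x^2 - 79 is irreducible (d = 79 is squarefree, ≠ 1, hence not a square), so deg(m_α) = 2. Thus [Q(α):Q] = 2.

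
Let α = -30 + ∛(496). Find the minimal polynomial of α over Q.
m_α(x) = x^3 + 90x^2 + 2700x + 26504

Set β = α + 30 = ∛(496), so β^3 = 496. Then (α + 30)^3 - 496 = 0, i.e. α is a root of g(x) = (x + 30)^3 - 496 = x^3 + 90x^2 + 2700x + 26504. Since g(x) = h(x + 30) where h(x) = x^3 - 496, and h is irreducible over Q (because 496 is not a perfect cube, so h has no rational root, and a monic cubic with no rational root is irreducible), g is also irreducible (irreducibility is preserved under the substitution x → x + 30). Hence m_α(x) = x^3 + 90x^2 + 2700x + 26504.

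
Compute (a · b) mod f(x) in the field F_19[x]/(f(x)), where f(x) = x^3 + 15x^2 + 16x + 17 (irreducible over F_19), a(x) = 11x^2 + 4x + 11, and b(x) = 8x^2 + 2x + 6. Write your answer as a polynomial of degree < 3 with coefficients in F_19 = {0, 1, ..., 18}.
a · b ≡ 17x^2 + 15x + 4 (mod f(x))

Multiply in F_19[x]: a(x)·b(x) = (11x^2 + 4x + 11)·(8x^2 + 2x + 6) = 12x^4 + 16x^3 + 10x^2 + 8x + 9. This has degree ≥ 3, so divide by f(x) over F_19: 12x^4 + 16x^3 + 10x^2 + 8x + 9 = (12x + 7)·(x^3 + 15x^2 + 16x + 17) + (17x^2 + 15x + 4). Hence a·b ≡ 17x^2 + 15x + 4 (mod f). (F_19[x]/(f) is a field with 19^3 = 6859 elements since f is irreducible of degree 3.)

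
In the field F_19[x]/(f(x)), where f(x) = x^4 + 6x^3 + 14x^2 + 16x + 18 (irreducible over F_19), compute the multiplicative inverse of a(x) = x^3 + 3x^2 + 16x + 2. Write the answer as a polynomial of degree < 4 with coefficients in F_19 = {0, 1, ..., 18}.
a(x)^(-1) ≡ x^3 + 9x^2 + 10x + 18 (mod f(x))

Since f is irreducible over F_19, F_19[x]/(f) is a field and a(x) ≠ 0 has an inverse. Apply the extended Euclidean algorithm to f(x) and a(x) in F_19[x]: f(x) = (x + 3)·a(x) + (8x^2 + 4x + 12);  a(x) = (12x + 11)·(8x^2 + 4x + 12) + (18x + 3);  (8x^2 + 4x + 12) = (11x + 10)·(18x + 3) + (1). The last nonzero remainder is the constant 1 = gcd(f, a) in F_19. Back-substituting through the division chain expresses 1 = s(x)·a(x) + t(x)·f(x) with s(x) ≡ x^3 + 9x^2 + 10x + 18 (mod f), so a(x)^(-1) ≡ s(x) = x^3 + 9x^2 + 10x + 18 (mod f). Check: (x^3 + 3x^2 + 16x + 2)·(x^3 + 9x^2 + 10x + 18) = x^6 + 12x^5 + 15x^4 + 4x^3 + 4x^2 + 4x + 17 ≡ 1 (mod x^4 + 6x^3 + 14x^2 + 16x + 18).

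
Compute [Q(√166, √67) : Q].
[Q(√166, √67) : Q] = 4

[Q(√166):Q] = 2 (min poly x^2 - 166, irreducible since 166 is squarefree > 1). For the top step, suppose √67 ∈ Q(√166), say √67 = c + d√166 with c, d ∈ Q. Squaring: 67 = c^2 + 166d^2 + 2cd√166. Since √166 ∉ Q this forces 2cd = 0. If d = 0 then √67 = c ∈ Q, contradicting 67 squarefree > 1. If c = 0 then 67 = 166d^2, so 166·67 = (166d)^2 is a perfect square in Q — but 166·67 = 11122 is not a perfect square (since 166 and 67 are distinct squarefree integers). Contradiction. Hence √67 ∉ Q(√166), so x^2 - 67 stays irreducible over Q(√166) and [Q(√166, √67) : Q(√166)] = 2. By the tower law, [Q(√166, √67) : Q] = 2 · 2 = 4.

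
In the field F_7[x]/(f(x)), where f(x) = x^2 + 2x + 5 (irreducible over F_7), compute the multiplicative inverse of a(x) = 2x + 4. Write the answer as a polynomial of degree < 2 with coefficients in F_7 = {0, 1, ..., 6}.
a(x)^(-1) ≡ 2x (mod f(x))

Since f is irreducible over F_7, F_7[x]/(f) is a field and a(x) ≠ 0 has an inverse. Apply the extended Euclidean algorithm to f(x) and a(x) in F_7[x]: f(x) = (4x)·a(x) + (5). The last nonzero remainder is the constant 5 = gcd(f, a) in F_7. Back-substituting through the division chain expresses 5 = s(x)·a(x) + t(x)·f(x) with s(x) ≡ 3x (mod f), so (3x)·a(x) ≡ 5 (mod f). Multiplying by 5^(-1) ≡ 3 in F_7 gives a(x)^(-1) ≡ 3·(3x) ≡ 2x (mod f). Check: (2x + 4)·(2x) = 4x^2 + x ≡ 1 (mod x^2 + 2x + 5).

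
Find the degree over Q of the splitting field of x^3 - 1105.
[K : Q] = 6

The roots of x^3 - 1105 are ∛1105, ω∛1105, ω^2∛1105 where ω = e^(2πi/3) is a primitive cube root of unity, so K = Q(∛1105, ω). Now [Q(∛1105):Q] = 3 (since 1105 is not a perfect cube, x^3 - 1105 is irreducible) and [Q(ω):Q] = 2. Both 2 and 3 divide [K:Q], and [K:Q] ≤ 3·2 = 6, so [K:Q] = 6. (Equivalently: Q(∛1105) ⊂ R but ω ∉ R, so [K : Q(∛1105)] = 2.)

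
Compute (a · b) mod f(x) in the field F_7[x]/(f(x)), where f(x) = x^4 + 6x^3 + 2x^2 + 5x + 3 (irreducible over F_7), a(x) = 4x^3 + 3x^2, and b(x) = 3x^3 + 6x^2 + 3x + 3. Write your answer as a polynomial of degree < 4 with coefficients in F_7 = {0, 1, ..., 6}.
a · b ≡ 6x^3 + 3x^2 + 2x + 1 (mod f(x))

Multiply in F_7[x]: a(x)·b(x) = (4x^3 + 3x^2)·(3x^3 + 6x^2 + 3x + 3) = 5x^6 + 5x^5 + 2x^4 + 2x^2. This has degree ≥ 4, so divide by f(x) over F_7: 5x^6 + 5x^5 + 2x^4 + 2x^2 = (5x^2 + 3x + 2)·(x^4 + 6x^3 + 2x^2 + 5x + 3) + (6x^3 + 3x^2 + 2x + 1). Hence a·b ≡ 6x^3 + 3x^2 + 2x + 1 (mod f). (F_7[x]/(f) is a field with 7^4 = 2401 elements since f is irreducible of degree 4.)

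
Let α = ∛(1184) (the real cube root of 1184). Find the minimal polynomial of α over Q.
m_α(x) = x^3 - 1184

α satisfies α^3 = 1184, so x^3 - 1184 annihilates α. By the rational root test, a rational root p/q (in lowest terms) of x^3 - 1184 would satisfy p^3 = 1184 q^3, forcing q = 1 and p^3 = 1184; but 1184 is not a perfect cube, contradiction. A monic cubic over Q with no rational root is irreducible (any nontrivial factorization would include a linear factor). Hence x^3 - 1184 is the minimal polynomial of α, and in particular [Q(α):Q] = 3.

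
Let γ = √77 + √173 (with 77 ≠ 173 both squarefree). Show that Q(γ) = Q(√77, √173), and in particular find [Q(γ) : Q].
[Q(γ) : Q] = 4 (equivalently, Q(γ) = Q(√77, √173))

Obviously Q(γ) ⊆ Q(√77, √173), and [Q(√77, √173):Q] = 4 (since 77, 173 are distinct squarefree integers > 1 with 13321 not a perfect square). To show equality we compute the minimal polynomial of γ. From γ = √77 + √173: γ^2 = 77 + 2√(13321) + 173 = 250 + 2√(13321), so γ^2 - 250 = 2√(13321); squaring, (γ^2 - 250)^2 = 4·13321, i.e. γ^4 - 500γ^2 + 62500 - 53284 = 0, i.e. γ^4 - 500γ^2 + 9216 = 0. So γ is a root of x^4 - 500x^2 + 9216. This polynomial is irreducible over Q: it has no rational root (each ±√77 ± √173 is irrational), and any factorization into two quadratics over Q would force √(13321) ∈ Q (pairing opposite roots) or √77, √173 ∈ Q (other pairings), all impossible. Hence [Q(γ):Q] = 4 = [Q(√77, √173):Q], so Q(γ) = Q(√77, √173).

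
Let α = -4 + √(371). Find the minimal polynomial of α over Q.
m_α(x) = x^2 + 8x - 355

From α + 4 = √(371), squaring gives (α + 4)^2 = 371, i.e. α^2 + 8α + 16 = 371, so α^2 + 8α - 355 = 0. The discriminant of x^2 + 8x - 355 is (8)^2 - 4·(-355) = 64 + 1420 = 1484, and 4·(371) is not a perfect square in Q since 371 is squarefree and ≠ 1. Hence x^2 + 8x - 355 is irreducible over Q and is the minimal polynomial of α.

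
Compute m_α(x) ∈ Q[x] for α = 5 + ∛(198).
m_α(x) = x^3 - 15x^2 + 75x - 323

Set β = α - 5 = ∛(198), so β^3 = 198. Then (α - 5)^3 - 198 = 0, i.e. α is a root of g(x) = (x - 5)^3 - 198 = x^3 - 15x^2 + 75x - 323. Since g(x) = h(x - 5) where h(x) = x^3 - 198, and h is irreducible over Q (because 198 is not a perfect cube, so h has no rational root, and a monic cubic with no rational root is irreducible), g is also irreducible (irreducibility is preserved under the substitution x → x - 5). Hence m_α(x) = x^3 - 15x^2 + 75x - 323.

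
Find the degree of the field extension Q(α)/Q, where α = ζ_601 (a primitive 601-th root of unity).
[Q(α):Q] = 600

The minimal polynomial of ζ_601 over Q is the 601-th cyclotomic polynomial Φ_601(x), which is irreducible over Q and has degree φ(601) = 600. Hence [Q(α):Q] = φ(601) = 600.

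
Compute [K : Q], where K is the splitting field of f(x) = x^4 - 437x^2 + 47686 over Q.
[K : Q] = 4

Solving the quadratic in x^2: x^2 = (437 ± √(437^2 - 4·47686))/2 = (437 ± √225)/2 = (437 ± 15)/2, giving x^2 = 211 or x^2 = 226. So f(x) = (x^2 - 211)(x^2 - 226) and the roots of f are ±√211, ±√226. Hence the splitting field is K = Q(√211, √226). Since 211 and 226 are distinct squarefree integers > 1, their product 47686 is not a perfect square, so √226 ∉ Q(√211). By the tower law [K:Q] = [Q(√211,√226):Q(√211)] · [Q(√211):Q] = 2 · 2 = 4.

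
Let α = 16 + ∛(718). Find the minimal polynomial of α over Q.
m_α(x) = x^3 - 48x^2 + 768x - 4814

Set β = α - 16 = ∛(718), so β^3 = 718. Then (α - 16)^3 - 718 = 0, i.e. α is a root of g(x) = (x - 16)^3 - 718 = x^3 - 48x^2 + 768x - 4814. Since g(x) = h(x - 16) where h(x) = x^3 - 718, and h is irreducible over Q (because 718 is not a perfect cube, so h has no rational root, and a monic cubic with no rational root is irreducible), g is also irreducible (irreducibility is preserved under the substitution x → x - 16). Hence m_α(x) = x^3 - 48x^2 + 768x - 4814.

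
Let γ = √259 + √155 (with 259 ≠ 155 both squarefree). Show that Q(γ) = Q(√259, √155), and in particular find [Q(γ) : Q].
[Q(γ) : Q] = 4 (equivalently, Q(γ) = Q(√259, √155))

Obviously Q(γ) ⊆ Q(√259, √155), and [Q(√259, √155):Q] = 4 (since 259, 155 are distinct squarefree integers > 1 with 40145 not a perfect square). To show equality we compute the minimal polynomial of γ. From γ = √259 + √155: γ^2 = 259 + 2√(40145) + 155 = 414 + 2√(40145), so γ^2 - 414 = 2√(40145); squaring, (γ^2 - 414)^2 = 4·40145, i.e. γ^4 - 828γ^2 + 171396 - 160580 = 0, i.e. γ^4 - 828γ^2 + 10816 = 0. So γ is a root of x^4 - 828x^2 + 10816. This polynomial is irreducible over Q: it has no rational root (each ±√259 ± √155 is irrational), and any factorization into two quadratics over Q would force √(40145) ∈ Q (pairing opposite roots) or √259, √155 ∈ Q (other pairings), all impossible. Hence [Q(γ):Q] = 4 = [Q(√259, √155):Q], so Q(γ) = Q(√259, √155).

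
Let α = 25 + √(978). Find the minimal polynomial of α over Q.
m_α(x) = x^2 - 50x - 353

From α - 25 = √(978), squaring gives (α - 25)^2 = 978, i.e. α^2 - 50α + 625 = 978, so α^2 - 50α - 353 = 0. The discriminant of x^2 - 50x - 353 is (-50)^2 - 4·(-353) = 2500 + 1412 = 3912, and 4·(978) is not a perfect square in Q since 978 is squarefree and ≠ 1. Hence x^2 - 50x - 353 is irreducible over Q and is the minimal polynomial of α.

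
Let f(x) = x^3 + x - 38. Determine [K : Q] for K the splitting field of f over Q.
[K : Q] = 6

By the rational root test, any rational root of the monic integer polynomial f(x) = x^3 + x - 38 must be an integer dividing the constant term -38, i.e. one of ±{1, 2, 19, 38}. Evaluating: f(1) = -36, f(-1) = -40, f(2) = -28, f(-2) = -48, f(19) = 6840, f(-19) = -6916, f(38) = 54872, f(-38) = -54948; none is 0, so f has no rational root and is therefore irreducible over Q (a cubic with no linear factor over a field is irreducible). For an irreducible cubic, the Galois group is A_3 or S_3 according as the discriminant disc(f) = -4a^3 - 27b^2 = -4·(1)^3 - 27·(-38)^2 = -38992 is or is not a square in Q. Here disc(f) = -38992 is not a perfect square in Q, so the Galois group of f over Q is not contained in A_3 and must be all of S_3. The splitting field has degree |S_3| = 6 over Q, so [K : Q] = 6.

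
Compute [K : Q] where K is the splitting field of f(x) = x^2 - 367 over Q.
[K : Q] = 2

f(x) = x^2 - 367 factors as (x - √367)(x + √367). The splitting field is K = Q(√367). Since 367 is squarefree and > 1, it is not a perfect square, so x^2 - 367 is irreducible over Q and [Q(√367) : Q] = 2. Hence [K : Q] = 2.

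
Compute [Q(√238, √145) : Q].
[Q(√238, √145) : Q] = 4

[Q(√238):Q] = 2 (min poly x^2 - 238, irreducible since 238 is squarefree > 1). For the top step, suppose √145 ∈ Q(√238), say √145 = c + d√238 with c, d ∈ Q. Squaring: 145 = c^2 + 238d^2 + 2cd√238. Since √238 ∉ Q this forces 2cd = 0. If d = 0 then √145 = c ∈ Q, contradicting 145 squarefree > 1. If c = 0 then 145 = 238d^2, so 238·145 = (238d)^2 is a perfect square in Q — but 238·145 = 34510 is not a perfect square (since 238 and 145 are distinct squarefree integers). Contradiction. Hence √145 ∉ Q(√238), so x^2 - 145 stays irreducible over Q(√238) and [Q(√238, √145) : Q(√238)] = 2. By the tower law, [Q(√238, √145) : Q] = 2 · 2 = 4.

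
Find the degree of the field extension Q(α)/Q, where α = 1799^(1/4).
[Q(α):Q] = 4

α is a root of x^4 - 1799. By Eisenstein's criterion at the prime p = 7 (which divides the constant term 1799 but p^2 = 49 does not, since 1799 is squarefree), x^4 - 1799 is irreducible over Q. Hence [Q(α):Q] = 4.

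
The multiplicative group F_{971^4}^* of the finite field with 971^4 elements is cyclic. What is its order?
|F_{971^4}^*| = 888949151280

F_{971^4} has 971^4 = 888949151281 elements; its multiplicative group consists of all nonzero elements, so |F_{971^4}^*| = 888949151281 - 1 = 888949151280. (It is cyclic since any finite subgroup of the multiplicative group of a field is cyclic.)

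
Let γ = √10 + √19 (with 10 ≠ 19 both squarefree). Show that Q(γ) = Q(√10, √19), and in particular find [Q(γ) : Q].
[Q(γ) : Q] = 4 (equivalently, Q(γ) = Q(√10, √19))

Obviously Q(γ) ⊆ Q(√10, √19), and [Q(√10, √19):Q] = 4 (since 10, 19 are distinct squarefree integers > 1 with 190 not a perfect square). To show equality we compute the minimal polynomial of γ. From γ = √10 + √19: γ^2 = 10 + 2√(190) + 19 = 29 + 2√(190), so γ^2 - 29 = 2√(190); squaring, (γ^2 - 29)^2 = 4·190, i.e. γ^4 - 58γ^2 + 841 - 760 = 0, i.e. γ^4 - 58γ^2 + 81 = 0. So γ is a root of x^4 - 58x^2 + 81. This polynomial is irreducible over Q: it has no rational root (each ±√10 ± √19 is irrational), and any factorization into two quadratics over Q would force √(190) ∈ Q (pairing opposite roots) or √10, √19 ∈ Q (other pairings), all impossible. Hence [Q(γ):Q] = 4 = [Q(√10, √19):Q], so Q(γ) = Q(√10, √19).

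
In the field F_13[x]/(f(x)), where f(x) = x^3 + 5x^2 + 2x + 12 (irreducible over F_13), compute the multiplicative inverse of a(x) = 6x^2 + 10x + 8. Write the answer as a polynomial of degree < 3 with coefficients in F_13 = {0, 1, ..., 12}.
a(x)^(-1) ≡ 7x^2 + 8x + 10 (mod f(x))

Since f is irreducible over F_13, F_13[x]/(f) is a field and a(x) ≠ 0 has an inverse. Apply the extended Euclidean algorithm to f(x) and a(x) in F_13[x]: f(x) = (11x + 2)·a(x) + (11x + 9);  a(x) = (10x + 1)·(11x + 9) + (12). The last nonzero remainder is the constant 12 = gcd(f, a) in F_13. Back-substituting through the division chain expresses 12 = s(x)·a(x) + t(x)·f(x) with s(x) ≡ 6x^2 + 5x + 3 (mod f), so (6x^2 + 5x + 3)·a(x) ≡ 12 (mod f). Multiplying by 12^(-1) ≡ 12 in F_13 gives a(x)^(-1) ≡ 12·(6x^2 + 5x + 3) ≡ 7x^2 + 8x + 10 (mod f). Check: (6x^2 + 10x + 8)·(7x^2 + 8x + 10) = 3x^4 + x^3 + x^2 + 8x + 2 ≡ 1 (mod x^3 + 5x^2 + 2x + 12).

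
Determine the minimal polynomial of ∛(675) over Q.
m_α(x) = x^3 - 675

α satisfies α^3 = 675, so x^3 - 675 annihilates α. By the rational root test, a rational root p/q (in lowest terms) of x^3 - 675 would satisfy p^3 = 675 q^3, forcing q = 1 and p^3 = 675; but 675 is not a perfect cube, contradiction. A monic cubic over Q with no rational root is irreducible (any nontrivial factorization would include a linear factor). Hence x^3 - 675 is the minimal polynomial of α, and in particular [Q(α):Q] = 3.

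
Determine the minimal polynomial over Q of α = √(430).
m_α(x) = x^2 - 430

α satisfies α^2 - 430 = 0, so x^2 - 430 annihilates α. Since d = 430 is squarefree and ≠ 1, it is not a perfect square in Q, so x^2 - 430 has no rational root and is therefore irreducible over Q (a degree-2 polynomial over a field is irreducible iff it has no root). Hence m_α(x) = x^2 - 430.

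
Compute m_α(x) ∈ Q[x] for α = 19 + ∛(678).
m_α(x) = x^3 - 57x^2 + 1083x - 7537

Set β = α - 19 = ∛(678), so β^3 = 678. Then (α - 19)^3 - 678 = 0, i.e. α is a root of g(x) = (x - 19)^3 - 678 = x^3 - 57x^2 + 1083x - 7537. Since g(x) = h(x - 19) where h(x) = x^3 - 678, and h is irreducible over Q (because 678 is not a perfect cube, so h has no rational root, and a monic cubic with no rational root is irreducible), g is also irreducible (irreducibility is preserved under the substitution x → x - 19). Hence m_α(x) = x^3 - 57x^2 + 1083x - 7537.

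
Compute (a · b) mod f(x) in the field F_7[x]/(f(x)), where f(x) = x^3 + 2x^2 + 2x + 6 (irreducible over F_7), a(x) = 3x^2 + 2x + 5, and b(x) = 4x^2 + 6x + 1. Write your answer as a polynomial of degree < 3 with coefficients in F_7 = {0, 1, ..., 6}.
a · b ≡ 5x (mod f(x))

Multiply in F_7[x]: a(x)·b(x) = (3x^2 + 2x + 5)·(4x^2 + 6x + 1) = 5x^4 + 5x^3 + 4x + 5. This has degree ≥ 3, so divide by f(x) over F_7: 5x^4 + 5x^3 + 4x + 5 = (5x + 2)·(x^3 + 2x^2 + 2x + 6) + (5x). Hence a·b ≡ 5x (mod f). (F_7[x]/(f) is a field with 7^3 = 343 elements since f is irreducible of degree 3.)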